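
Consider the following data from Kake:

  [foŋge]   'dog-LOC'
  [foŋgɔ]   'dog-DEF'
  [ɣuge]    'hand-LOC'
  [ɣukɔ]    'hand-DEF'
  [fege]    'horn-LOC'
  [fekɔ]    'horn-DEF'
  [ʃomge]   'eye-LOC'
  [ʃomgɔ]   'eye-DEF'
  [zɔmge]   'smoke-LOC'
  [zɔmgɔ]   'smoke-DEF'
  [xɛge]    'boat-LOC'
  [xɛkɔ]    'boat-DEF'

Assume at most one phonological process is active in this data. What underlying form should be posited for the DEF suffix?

The DEF morpheme has two allomorphs, [-gɔ] and [-kɔ].
The LOC suffix, which begins with [g], is invariant after every stem; so [g] is not altered by any rule here.
The DEF suffix is therefore /-kɔ/ underlyingly, with post-nasal voicing: voiceless stops become voiced after a nasal.

/-kɔ/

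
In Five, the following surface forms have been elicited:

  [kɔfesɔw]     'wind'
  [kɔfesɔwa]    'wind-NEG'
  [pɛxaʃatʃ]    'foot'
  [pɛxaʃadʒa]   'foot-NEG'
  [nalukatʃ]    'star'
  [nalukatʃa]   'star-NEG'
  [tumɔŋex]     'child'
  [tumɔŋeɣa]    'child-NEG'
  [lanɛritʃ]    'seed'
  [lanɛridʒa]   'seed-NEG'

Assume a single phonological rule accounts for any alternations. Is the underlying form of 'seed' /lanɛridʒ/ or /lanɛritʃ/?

/lanɛridʒ/

The root 'seed' surfaces as [lanɛritʃ] and [lanɛridʒa], with a stem-final [tʃ] ~ [dʒ] alternation.
Compare 'star', with invariant [tʃ] in [nalukatʃ] and [nalukatʃa]: an analysis with underlying /tʃ/ and a rule producing [dʒ] before the NEG suffix would wrongly predict alternation here too.
The underlying segment must be /dʒ/; voiced obstruents become voiceless word-finally, yielding [tʃ] there.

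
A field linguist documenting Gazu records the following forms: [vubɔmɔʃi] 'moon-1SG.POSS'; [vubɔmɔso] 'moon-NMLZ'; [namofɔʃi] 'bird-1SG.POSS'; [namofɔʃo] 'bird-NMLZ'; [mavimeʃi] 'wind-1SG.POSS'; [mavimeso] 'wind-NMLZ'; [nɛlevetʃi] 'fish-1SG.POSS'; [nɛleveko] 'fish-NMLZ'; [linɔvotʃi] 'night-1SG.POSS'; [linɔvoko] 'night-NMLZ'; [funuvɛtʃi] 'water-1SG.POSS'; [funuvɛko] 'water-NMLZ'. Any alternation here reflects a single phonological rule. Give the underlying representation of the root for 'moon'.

The stem for 'moon' ends in [ʃ] in [vubɔmɔʃi] but [s] in [vubɔmɔso].
If /ʃ/ were underlying and a rule turned it into [s] before the NMLZ suffix, 'bird' would also alternate; but it has [ʃ] in both [namofɔʃi] and [namofɔʃo].
The alternation reflects palatalization before a front vowel: /k/ and /s/ become palato-alveolar [tʃ] and [ʃ] before a front vowel. /s/ is underlying.

/vubɔmɔs/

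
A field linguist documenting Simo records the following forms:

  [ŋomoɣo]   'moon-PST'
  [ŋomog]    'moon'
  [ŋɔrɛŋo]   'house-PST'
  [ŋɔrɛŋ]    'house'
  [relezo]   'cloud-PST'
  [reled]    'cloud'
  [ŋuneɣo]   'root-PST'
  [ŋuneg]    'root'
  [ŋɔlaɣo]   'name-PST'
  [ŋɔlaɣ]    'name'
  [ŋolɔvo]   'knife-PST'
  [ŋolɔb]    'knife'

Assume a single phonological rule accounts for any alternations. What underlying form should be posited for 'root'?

/ŋuneg/

In [ŋuneɣo] and [ŋuneg] the final segment of 'root' alternates: [ɣ] ~ [g].
Compare 'name', with invariant [ɣ] in [ŋɔlaɣo] and [ŋɔlaɣ]: an analysis with underlying /ɣ/ and a rule producing [g] in isolation would wrongly predict alternation here too.
Therefore /g/ is basic and [ɣ] is derived by intervocalic spirantization (voiced stops become fricatives between vowels).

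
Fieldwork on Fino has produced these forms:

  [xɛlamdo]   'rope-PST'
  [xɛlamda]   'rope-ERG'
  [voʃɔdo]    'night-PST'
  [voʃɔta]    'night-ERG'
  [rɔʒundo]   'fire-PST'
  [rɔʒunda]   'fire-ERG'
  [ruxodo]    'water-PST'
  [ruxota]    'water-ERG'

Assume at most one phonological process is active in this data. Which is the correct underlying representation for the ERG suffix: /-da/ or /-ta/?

The ERG morpheme has two allomorphs, [-da] and [-ta].
By contrast the PST suffix keeps its initial [d] throughout — that segment must be underlying.
The ERG suffix is therefore /-ta/ underlyingly, with post-nasal voicing: voiceless stops become voiced after a nasal.

/-ta/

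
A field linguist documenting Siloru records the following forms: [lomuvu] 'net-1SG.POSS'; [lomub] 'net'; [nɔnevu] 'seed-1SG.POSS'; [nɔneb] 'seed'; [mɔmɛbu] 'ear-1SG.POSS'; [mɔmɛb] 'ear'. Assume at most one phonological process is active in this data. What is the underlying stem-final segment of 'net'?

In [lomuvu] and [lomub] the final segment of 'net' alternates: [v] ~ [b].
The stem 'ear' ([mɔmɛbu], [mɔmɛb]) shows [b] unchanged in both environments, so [b] cannot be basic with [v] derived before the 1SG.POSS suffix.
Therefore /v/ is basic and [b] is derived by word-final hardening (voiced fricatives become stops word-finally).

/v/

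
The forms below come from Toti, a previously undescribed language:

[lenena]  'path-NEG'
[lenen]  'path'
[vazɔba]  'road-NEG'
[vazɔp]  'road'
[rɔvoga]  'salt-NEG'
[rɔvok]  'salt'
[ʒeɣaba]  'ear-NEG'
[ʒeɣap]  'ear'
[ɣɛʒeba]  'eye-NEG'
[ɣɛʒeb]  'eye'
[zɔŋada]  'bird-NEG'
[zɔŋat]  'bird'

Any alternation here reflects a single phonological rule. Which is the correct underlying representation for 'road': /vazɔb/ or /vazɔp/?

In [vazɔba] and [vazɔp] the final segment of 'road' alternates: [b] ~ [p].
The stem 'eye' ([ɣɛʒeba], [ɣɛʒeb]) shows [b] unchanged in both environments, so [b] cannot be basic with [p] derived in isolation.
The underlying segment must be /p/; voiceless stops become voiced between vowels, yielding [b] there.

/vazɔp/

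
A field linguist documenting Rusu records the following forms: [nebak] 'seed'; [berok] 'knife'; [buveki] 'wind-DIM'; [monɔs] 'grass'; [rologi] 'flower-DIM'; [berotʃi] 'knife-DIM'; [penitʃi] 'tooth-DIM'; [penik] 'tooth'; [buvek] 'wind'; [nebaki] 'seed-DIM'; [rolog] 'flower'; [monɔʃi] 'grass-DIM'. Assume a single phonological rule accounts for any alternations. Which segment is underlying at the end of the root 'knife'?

/tʃ/

'knife' shows [k] ~ [tʃ] at the end of the stem ([berok] vs [berotʃi]).
But 'seed' keeps [k] in both environments ([nebak], [nebaki]), so there is no rule changing /k/ to [tʃ] before the DIM suffix.
Therefore /tʃ/ is basic and [k] is derived by depalatalization (palato-alveolar /tʃ/ and /ʃ/ become [k] and [s] when no front vowel follows).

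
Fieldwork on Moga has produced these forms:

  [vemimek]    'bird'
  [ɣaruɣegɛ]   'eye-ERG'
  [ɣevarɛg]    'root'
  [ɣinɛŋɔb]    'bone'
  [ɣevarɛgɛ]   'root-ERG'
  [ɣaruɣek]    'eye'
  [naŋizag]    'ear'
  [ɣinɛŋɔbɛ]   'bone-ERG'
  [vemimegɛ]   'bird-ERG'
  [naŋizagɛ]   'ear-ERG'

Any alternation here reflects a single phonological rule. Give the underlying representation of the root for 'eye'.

/ɣaruɣek/

In [ɣaruɣek] and [ɣaruɣegɛ] the final segment of 'eye' alternates: [k] ~ [g].
The stem 'root' ([ɣevarɛg], [ɣevarɛgɛ]) shows [g] unchanged in both environments, so [g] cannot be basic with [k] derived in isolation.
So /k/ is underlying, and a rule of intervocalic voicing — voiceless stops become voiced between vowels — gives [g].
The underlying form of 'eye' is therefore /ɣaruɣek/.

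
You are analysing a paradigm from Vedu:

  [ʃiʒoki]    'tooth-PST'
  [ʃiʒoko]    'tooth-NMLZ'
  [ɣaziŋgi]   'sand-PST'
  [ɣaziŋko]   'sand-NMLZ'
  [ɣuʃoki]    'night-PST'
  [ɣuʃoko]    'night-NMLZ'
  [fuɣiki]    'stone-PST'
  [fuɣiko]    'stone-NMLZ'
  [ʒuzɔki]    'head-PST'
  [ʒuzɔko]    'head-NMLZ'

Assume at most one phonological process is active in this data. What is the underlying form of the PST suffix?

The PST suffix surfaces as [-gi] and [-ki], depending on the final segment of the stem.
The NMLZ suffix, which begins with [k], is invariant after every stem; so [k] is not altered by any rule here.
The PST suffix is therefore /-gi/ underlyingly, with post-vocalic devoicing: voiced stops become voiceless after a vowel.

/-gi/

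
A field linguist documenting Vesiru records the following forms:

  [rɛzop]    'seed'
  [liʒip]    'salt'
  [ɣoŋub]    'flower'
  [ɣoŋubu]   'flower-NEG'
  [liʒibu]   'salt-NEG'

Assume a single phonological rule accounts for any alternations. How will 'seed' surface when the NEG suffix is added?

The root 'salt' surfaces as [liʒibu] and [liʒip], with a stem-final [b] ~ [p] alternation.
Compare 'flower', with invariant [b] in [ɣoŋubu] and [ɣoŋub]: an analysis with underlying /b/ and a rule producing [p] in isolation would wrongly predict alternation here too.
The underlying segment must be /p/; voiceless stops become voiced between vowels, yielding [b] there.
The one attested form of 'seed', [rɛzop], shows underlying /rɛzop/. Applying the same rule between vowels gives [rɛzobu].

[rɛzobu]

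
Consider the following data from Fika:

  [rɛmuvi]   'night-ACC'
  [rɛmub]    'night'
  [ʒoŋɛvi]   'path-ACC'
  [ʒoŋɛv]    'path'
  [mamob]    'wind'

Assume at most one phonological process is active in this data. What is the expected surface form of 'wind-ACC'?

The stem for 'night' ends in [v] in [rɛmuvi] but [b] in [rɛmub].
Compare 'path', with invariant [v] in [ʒoŋɛvi] and [ʒoŋɛv]: an analysis with underlying /v/ and a rule producing [b] in isolation would wrongly predict alternation here too.
The underlying segment must be /b/; voiced stops become fricatives between vowels, yielding [v] there.
From [mamob] the stem 'wind' is /mamob/; between vowels this yields [mamovi].

[mamovi]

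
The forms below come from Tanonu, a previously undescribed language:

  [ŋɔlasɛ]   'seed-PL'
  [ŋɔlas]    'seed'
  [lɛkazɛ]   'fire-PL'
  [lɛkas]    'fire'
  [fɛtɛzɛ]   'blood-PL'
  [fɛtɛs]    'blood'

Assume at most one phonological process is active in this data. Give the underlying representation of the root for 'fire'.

/lɛkaz/

The root 'fire' surfaces as [lɛkazɛ] and [lɛkas], with a stem-final [z] ~ [s] alternation.
If /s/ were underlying and a rule turned it into [z] before the PL suffix, 'seed' would also alternate; but it has [s] in both [ŋɔlasɛ] and [ŋɔlas].
The underlying segment must be /z/; voiced obstruents become voiceless word-finally, yielding [s] there.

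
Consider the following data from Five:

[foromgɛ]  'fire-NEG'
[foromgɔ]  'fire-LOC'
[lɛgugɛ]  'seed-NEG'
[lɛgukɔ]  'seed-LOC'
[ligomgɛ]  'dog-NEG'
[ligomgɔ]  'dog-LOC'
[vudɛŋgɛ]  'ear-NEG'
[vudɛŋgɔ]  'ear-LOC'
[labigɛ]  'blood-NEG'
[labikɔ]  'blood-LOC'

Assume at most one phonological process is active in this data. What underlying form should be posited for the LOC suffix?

The LOC suffix surfaces as [-gɔ] and [-kɔ], depending on the final segment of the stem.
By contrast the NEG suffix keeps its initial [g] throughout — that segment must be underlying.
So the underlying form is /-kɔ/, and voiceless stops become voiced after a nasal.

/-kɔ/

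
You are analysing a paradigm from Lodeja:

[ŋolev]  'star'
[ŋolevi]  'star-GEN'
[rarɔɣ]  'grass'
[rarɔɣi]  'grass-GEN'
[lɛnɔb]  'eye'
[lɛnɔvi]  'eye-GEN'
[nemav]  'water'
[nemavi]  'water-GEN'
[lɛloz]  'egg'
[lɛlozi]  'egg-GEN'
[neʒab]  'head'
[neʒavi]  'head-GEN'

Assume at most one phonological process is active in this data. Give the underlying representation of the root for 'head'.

The stem for 'head' ends in [b] in [neʒab] but [v] in [neʒavi].
But 'star' keeps [v] in both environments ([ŋolev], [ŋolevi]), so there is no rule changing /v/ to [b] in isolation.
Therefore /b/ is basic and [v] is derived by intervocalic spirantization (voiced stops become fricatives between vowels).

/neʒab/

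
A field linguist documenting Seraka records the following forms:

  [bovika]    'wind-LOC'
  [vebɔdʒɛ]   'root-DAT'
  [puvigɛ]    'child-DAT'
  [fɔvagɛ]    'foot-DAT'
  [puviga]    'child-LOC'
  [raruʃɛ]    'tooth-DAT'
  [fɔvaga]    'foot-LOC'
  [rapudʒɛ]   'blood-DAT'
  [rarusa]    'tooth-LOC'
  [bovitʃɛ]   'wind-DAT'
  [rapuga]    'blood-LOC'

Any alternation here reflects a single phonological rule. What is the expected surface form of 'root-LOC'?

[vebɔga]

The stem for 'blood' ends in [dʒ] in [rapudʒɛ] but [g] in [rapuga].
If /g/ were underlying and a rule turned it into [dʒ] before the DAT suffix, 'foot' would also alternate; but it has [g] in both [fɔvagɛ] and [fɔvaga].
So /dʒ/ is underlying, and a rule of depalatalization — palato-alveolar /tʃ/, /dʒ/ and /ʃ/ become [k], [g] and [s] when no front vowel follows — gives [g].
The one attested form of 'root', [vebɔdʒɛ], shows underlying /vebɔdʒ/. Applying the same rule when no front vowel follows gives [vebɔga].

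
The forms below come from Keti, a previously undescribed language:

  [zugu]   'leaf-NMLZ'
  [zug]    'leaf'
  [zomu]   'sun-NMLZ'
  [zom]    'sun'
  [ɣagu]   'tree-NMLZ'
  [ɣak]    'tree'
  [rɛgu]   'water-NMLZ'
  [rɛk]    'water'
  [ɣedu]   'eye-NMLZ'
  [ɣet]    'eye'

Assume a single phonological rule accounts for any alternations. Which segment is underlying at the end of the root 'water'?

/k/

The root 'water' surfaces as [rɛgu] and [rɛk], with a stem-final [g] ~ [k] alternation.
But 'leaf' keeps [g] in both environments ([zugu], [zug]), so there is no rule changing /g/ to [k] in isolation.
The alternation reflects intervocalic voicing: voiceless stops become voiced between vowels. /k/ is underlying.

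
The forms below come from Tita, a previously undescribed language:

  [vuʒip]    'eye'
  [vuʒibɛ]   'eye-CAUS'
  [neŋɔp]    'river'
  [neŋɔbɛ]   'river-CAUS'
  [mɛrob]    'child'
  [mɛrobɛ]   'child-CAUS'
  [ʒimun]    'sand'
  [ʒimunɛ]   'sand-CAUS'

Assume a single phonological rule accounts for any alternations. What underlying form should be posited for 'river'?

In [neŋɔp] and [neŋɔbɛ] the final segment of 'river' alternates: [p] ~ [b].
If /b/ were underlying and a rule turned it into [p] in isolation, 'child' would also alternate; but it has [b] in both [mɛrob] and [mɛrobɛ].
So /p/ is underlying, and a rule of intervocalic voicing — voiceless stops become voiced between vowels — gives [b].
Hence 'river' is /neŋɔp/ underlyingly.

/neŋɔp/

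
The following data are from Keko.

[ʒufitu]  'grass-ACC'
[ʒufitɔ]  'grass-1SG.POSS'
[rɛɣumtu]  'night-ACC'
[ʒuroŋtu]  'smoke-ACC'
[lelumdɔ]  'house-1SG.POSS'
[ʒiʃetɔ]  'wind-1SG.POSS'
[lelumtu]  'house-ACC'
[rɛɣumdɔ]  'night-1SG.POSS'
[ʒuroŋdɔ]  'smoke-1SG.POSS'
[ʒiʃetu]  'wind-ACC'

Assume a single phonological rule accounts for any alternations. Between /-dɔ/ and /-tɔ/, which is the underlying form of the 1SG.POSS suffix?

/-dɔ/

The 1SG.POSS suffix surfaces as [-dɔ] and [-tɔ], depending on the final segment of the stem.
The ACC suffix, which begins with [t], is invariant after every stem; so [t] is not altered by any rule here.
The 1SG.POSS suffix is therefore /-dɔ/ underlyingly, with post-vocalic devoicing: voiced stops become voiceless after a vowel.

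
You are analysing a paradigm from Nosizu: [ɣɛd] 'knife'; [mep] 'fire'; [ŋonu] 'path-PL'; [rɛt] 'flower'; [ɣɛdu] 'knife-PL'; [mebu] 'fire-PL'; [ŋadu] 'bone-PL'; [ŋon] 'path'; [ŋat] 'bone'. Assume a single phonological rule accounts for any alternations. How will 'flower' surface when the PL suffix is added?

The stem for 'bone' ends in [t] in [ŋat] but [d] in [ŋadu].
If /d/ were underlying and a rule turned it into [t] in isolation, 'knife' would also alternate; but it has [d] in both [ɣɛd] and [ɣɛdu].
Therefore /t/ is basic and [d] is derived by intervocalic voicing (voiceless stops become voiced between vowels).
From [rɛt] the stem 'flower' is /rɛt/; between vowels this yields [rɛdu].

[rɛdu]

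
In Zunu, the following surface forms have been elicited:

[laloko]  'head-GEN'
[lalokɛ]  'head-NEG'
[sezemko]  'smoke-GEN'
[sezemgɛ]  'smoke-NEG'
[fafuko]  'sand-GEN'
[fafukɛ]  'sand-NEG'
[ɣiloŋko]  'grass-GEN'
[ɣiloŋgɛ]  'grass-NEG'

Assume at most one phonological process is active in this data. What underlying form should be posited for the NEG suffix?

/-gɛ/

The NEG suffix surfaces as [-gɛ] and [-kɛ], depending on the final segment of the stem.
The GEN suffix, which begins with [k], is invariant after every stem; so [k] is not altered by any rule here.
The NEG suffix is therefore /-gɛ/ underlyingly, with post-vocalic devoicing: voiced stops become voiceless after a vowel.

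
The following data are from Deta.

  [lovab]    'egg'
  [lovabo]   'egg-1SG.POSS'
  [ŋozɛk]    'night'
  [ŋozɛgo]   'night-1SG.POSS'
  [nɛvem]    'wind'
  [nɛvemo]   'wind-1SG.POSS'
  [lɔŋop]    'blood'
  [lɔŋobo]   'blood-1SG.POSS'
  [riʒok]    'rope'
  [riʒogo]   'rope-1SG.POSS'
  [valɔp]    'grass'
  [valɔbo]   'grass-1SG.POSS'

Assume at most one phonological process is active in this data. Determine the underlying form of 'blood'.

/lɔŋop/

The root 'blood' surfaces as [lɔŋop] and [lɔŋobo], with a stem-final [p] ~ [b] alternation.
Compare 'egg', with invariant [b] in [lovab] and [lovabo]: an analysis with underlying /b/ and a rule producing [p] in isolation would wrongly predict alternation here too.
The alternation reflects intervocalic voicing: voiceless stops become voiced between vowels. /p/ is underlying.
Hence 'blood' is /lɔŋop/ underlyingly.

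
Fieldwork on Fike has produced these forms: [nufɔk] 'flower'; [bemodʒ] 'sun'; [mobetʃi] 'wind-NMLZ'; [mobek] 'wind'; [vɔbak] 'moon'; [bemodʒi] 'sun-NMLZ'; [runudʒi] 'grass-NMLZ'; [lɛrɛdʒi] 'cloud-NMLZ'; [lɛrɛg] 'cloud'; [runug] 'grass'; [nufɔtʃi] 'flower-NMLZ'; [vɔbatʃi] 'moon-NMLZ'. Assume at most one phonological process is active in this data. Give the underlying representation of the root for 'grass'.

/runug/

The root 'grass' surfaces as [runug] and [runudʒi], with a stem-final [g] ~ [dʒ] alternation.
The stem 'sun' ([bemodʒ], [bemodʒi]) shows [dʒ] unchanged in both environments, so [dʒ] cannot be basic with [g] derived in isolation.
The alternation reflects palatalization before a front vowel: /k/ and /g/ become palato-alveolar [tʃ] and [dʒ] before a front vowel. /g/ is underlying.
Hence 'grass' is /runug/ underlyingly.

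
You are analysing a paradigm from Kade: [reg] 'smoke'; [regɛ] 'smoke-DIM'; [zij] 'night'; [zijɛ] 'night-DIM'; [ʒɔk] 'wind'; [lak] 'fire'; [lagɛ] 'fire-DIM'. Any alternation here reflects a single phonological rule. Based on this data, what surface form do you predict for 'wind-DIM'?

[ʒɔgɛ]

The stem for 'fire' ends in [k] in [lak] but [g] in [lagɛ].
Compare 'smoke', with invariant [g] in [reg] and [regɛ]: an analysis with underlying /g/ and a rule producing [k] in isolation would wrongly predict alternation here too.
Therefore /k/ is basic and [g] is derived by intervocalic voicing (voiceless stops become voiced between vowels).
The one attested form of 'wind', [ʒɔk], shows underlying /ʒɔk/. Applying the same rule between vowels gives [ʒɔgɛ].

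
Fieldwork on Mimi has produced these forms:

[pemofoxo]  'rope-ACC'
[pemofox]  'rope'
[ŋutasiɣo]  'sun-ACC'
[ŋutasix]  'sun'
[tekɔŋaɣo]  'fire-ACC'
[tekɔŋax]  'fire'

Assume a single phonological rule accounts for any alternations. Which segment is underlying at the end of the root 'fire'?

/ɣ/

In [tekɔŋaɣo] and [tekɔŋax] the final segment of 'fire' alternates: [ɣ] ~ [x].
But 'rope' keeps [x] in both environments ([pemofoxo], [pemofox]), so there is no rule changing /x/ to [ɣ] before the ACC suffix.
So /ɣ/ is underlying, and a rule of word-final obstruent devoicing — voiced obstruents become voiceless word-finally — gives [x].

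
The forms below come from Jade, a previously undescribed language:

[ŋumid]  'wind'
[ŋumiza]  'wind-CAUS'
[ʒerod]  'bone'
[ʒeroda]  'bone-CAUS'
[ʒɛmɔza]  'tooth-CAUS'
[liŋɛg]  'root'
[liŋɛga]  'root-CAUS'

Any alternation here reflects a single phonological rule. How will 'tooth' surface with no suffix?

In [ŋumid] and [ŋumiza] the final segment of 'wind' alternates: [d] ~ [z].
If /d/ were underlying and a rule turned it into [z] before the CAUS suffix, 'bone' would also alternate; but it has [d] in both [ʒerod] and [ʒeroda].
So /z/ is underlying, and a rule of word-final hardening — voiced fricatives become stops word-finally — gives [d].
The one attested form of 'tooth', [ʒɛmɔza], shows underlying /ʒɛmɔz/. Applying the same rule word-finally gives [ʒɛmɔd].

[ʒɛmɔd]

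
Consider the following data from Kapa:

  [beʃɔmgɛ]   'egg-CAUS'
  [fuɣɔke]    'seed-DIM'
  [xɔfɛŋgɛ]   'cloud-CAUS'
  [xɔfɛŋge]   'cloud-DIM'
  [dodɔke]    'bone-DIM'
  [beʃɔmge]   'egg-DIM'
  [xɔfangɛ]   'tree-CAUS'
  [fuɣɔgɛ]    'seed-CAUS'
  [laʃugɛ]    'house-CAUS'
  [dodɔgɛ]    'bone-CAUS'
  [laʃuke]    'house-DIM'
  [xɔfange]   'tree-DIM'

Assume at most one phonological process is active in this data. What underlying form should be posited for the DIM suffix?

The DIM suffix surfaces as [-ge] and [-ke], depending on the final segment of the stem.
The CAUS suffix, which begins with [g], is invariant after every stem; so [g] is not altered by any rule here.
So the underlying form is /-ke/, and voiceless stops become voiced after a nasal.

/-ke/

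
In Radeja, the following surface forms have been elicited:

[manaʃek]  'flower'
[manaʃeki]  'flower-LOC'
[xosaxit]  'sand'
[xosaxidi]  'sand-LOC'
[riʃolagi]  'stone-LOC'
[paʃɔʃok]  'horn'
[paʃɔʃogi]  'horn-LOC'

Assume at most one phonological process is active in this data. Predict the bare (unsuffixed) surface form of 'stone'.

[riʃolak]

The stem for 'horn' ends in [k] in [paʃɔʃok] but [g] in [paʃɔʃogi].
Compare 'flower', with invariant [k] in [manaʃek] and [manaʃeki]: an analysis with underlying /k/ and a rule producing [g] before the LOC suffix would wrongly predict alternation here too.
The underlying segment must be /g/; voiced obstruents become voiceless word-finally, yielding [k] there.
From [riʃolagi] the stem 'stone' is /riʃolag/; word-finally this yields [riʃolak].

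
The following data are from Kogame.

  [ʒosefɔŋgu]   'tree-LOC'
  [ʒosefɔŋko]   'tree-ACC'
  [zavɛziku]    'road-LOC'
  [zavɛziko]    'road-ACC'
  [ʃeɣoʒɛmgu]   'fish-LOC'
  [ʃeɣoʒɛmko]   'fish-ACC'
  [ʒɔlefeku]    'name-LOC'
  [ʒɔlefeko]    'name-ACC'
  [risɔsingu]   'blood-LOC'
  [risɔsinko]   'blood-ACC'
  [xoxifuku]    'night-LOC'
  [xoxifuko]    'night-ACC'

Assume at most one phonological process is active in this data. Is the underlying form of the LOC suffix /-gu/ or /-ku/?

The LOC suffix surfaces as [-gu] and [-ku], depending on the final segment of the stem.
The ACC suffix, which begins with [k], is invariant after every stem; so [k] is not altered by any rule here.
The LOC suffix is therefore /-gu/ underlyingly, with post-vocalic devoicing: voiced stops become voiceless after a vowel.

/-gu/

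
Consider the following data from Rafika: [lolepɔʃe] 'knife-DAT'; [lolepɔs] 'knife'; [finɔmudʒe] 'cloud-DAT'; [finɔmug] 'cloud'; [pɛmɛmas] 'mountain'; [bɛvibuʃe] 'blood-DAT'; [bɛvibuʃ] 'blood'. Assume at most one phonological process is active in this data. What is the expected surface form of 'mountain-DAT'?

'knife' shows [ʃ] ~ [s] at the end of the stem ([lolepɔʃe] vs [lolepɔs]).
But 'blood' keeps [ʃ] in both environments ([bɛvibuʃe], [bɛvibuʃ]), so there is no rule changing /ʃ/ to [s] in isolation.
The alternation reflects palatalization before a front vowel: /g/ and /s/ become palato-alveolar [dʒ] and [ʃ] before a front vowel. /s/ is underlying.
The one attested form of 'mountain', [pɛmɛmas], shows underlying /pɛmɛmas/. Applying the same rule before a front vowel gives [pɛmɛmaʃe].

[pɛmɛmaʃe]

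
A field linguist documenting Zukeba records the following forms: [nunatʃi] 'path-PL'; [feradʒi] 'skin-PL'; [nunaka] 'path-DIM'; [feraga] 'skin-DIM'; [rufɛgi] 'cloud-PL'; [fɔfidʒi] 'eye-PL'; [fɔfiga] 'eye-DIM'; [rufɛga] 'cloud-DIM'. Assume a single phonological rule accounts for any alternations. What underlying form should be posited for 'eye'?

/fɔfidʒ/

The root 'eye' surfaces as [fɔfidʒi] and [fɔfiga], with a stem-final [dʒ] ~ [g] alternation.
If /g/ were underlying and a rule turned it into [dʒ] before the PL suffix, 'cloud' would also alternate; but it has [g] in both [rufɛgi] and [rufɛga].
The underlying segment must be /dʒ/; palato-alveolar /tʃ/ and /dʒ/ become [k] and [g] when no front vowel follows, yielding [g] there.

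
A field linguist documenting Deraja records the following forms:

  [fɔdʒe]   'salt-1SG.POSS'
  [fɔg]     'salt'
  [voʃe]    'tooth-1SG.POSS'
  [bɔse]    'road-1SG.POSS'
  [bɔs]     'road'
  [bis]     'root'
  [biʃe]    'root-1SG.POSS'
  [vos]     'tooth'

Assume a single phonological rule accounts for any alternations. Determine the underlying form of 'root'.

The stem for 'root' ends in [ʃ] in [biʃe] but [s] in [bis].
The stem 'road' ([bɔse], [bɔs]) shows [s] unchanged in both environments, so [s] cannot be basic with [ʃ] derived before the 1SG.POSS suffix.
Therefore /ʃ/ is basic and [s] is derived by depalatalization (palato-alveolar /dʒ/ and /ʃ/ become [g] and [s] when no front vowel follows).
So 'root' = /biʃ/.

/biʃ/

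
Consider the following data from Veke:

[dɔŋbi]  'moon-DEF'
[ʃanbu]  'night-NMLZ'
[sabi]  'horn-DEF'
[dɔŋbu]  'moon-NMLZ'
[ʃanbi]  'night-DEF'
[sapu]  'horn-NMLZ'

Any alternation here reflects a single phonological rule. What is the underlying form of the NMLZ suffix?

The NMLZ morpheme has two allomorphs, [-bu] and [-pu].
By contrast the DEF suffix keeps its initial [b] throughout — that segment must be underlying.
So the underlying form is /-pu/, and voiceless stops become voiced after a nasal.

/-pu/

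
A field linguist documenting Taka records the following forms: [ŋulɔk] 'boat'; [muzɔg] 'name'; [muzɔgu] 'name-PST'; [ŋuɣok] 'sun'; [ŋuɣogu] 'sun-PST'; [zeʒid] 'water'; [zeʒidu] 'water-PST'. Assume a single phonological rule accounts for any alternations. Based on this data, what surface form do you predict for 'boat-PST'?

[ŋulɔgu]

The root 'sun' surfaces as [ŋuɣok] and [ŋuɣogu], with a stem-final [k] ~ [g] alternation.
If /g/ were underlying and a rule turned it into [k] in isolation, 'name' would also alternate; but it has [g] in both [muzɔg] and [muzɔgu].
The underlying segment must be /k/; voiceless stops become voiced between vowels, yielding [g] there.
The one attested form of 'boat', [ŋulɔk], shows underlying /ŋulɔk/. Applying the same rule between vowels gives [ŋulɔgu].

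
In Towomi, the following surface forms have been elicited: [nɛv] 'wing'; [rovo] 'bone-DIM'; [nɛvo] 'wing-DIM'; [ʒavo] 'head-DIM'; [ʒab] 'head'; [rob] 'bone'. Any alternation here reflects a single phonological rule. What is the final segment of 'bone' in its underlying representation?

The stem for 'bone' ends in [b] in [rob] but [v] in [rovo].
Compare 'wing', with invariant [v] in [nɛv] and [nɛvo]: an analysis with underlying /v/ and a rule producing [b] in isolation would wrongly predict alternation here too.
The underlying segment must be /b/; voiced stops become fricatives between vowels, yielding [v] there.

/b/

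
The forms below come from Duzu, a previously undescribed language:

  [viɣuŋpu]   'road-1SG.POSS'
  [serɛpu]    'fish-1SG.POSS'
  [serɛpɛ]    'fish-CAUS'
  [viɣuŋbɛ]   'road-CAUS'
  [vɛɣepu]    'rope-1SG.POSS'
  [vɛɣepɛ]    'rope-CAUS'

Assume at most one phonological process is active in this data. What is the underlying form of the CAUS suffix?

The CAUS suffix surfaces as [-bɛ] and [-pɛ], depending on the final segment of the stem.
The 1SG.POSS suffix, which begins with [p], is invariant after every stem; so [p] is not altered by any rule here.
The CAUS suffix is therefore /-bɛ/ underlyingly, with post-vocalic devoicing: voiced stops become voiceless after a vowel.

/-bɛ/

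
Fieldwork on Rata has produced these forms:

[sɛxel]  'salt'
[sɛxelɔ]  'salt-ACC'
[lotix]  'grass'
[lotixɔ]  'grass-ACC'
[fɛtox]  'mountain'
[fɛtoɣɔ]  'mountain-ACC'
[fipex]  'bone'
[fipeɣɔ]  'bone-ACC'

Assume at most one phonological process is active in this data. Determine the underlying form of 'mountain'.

/fɛtoɣ/

The root 'mountain' surfaces as [fɛtox] and [fɛtoɣɔ], with a stem-final [x] ~ [ɣ] alternation.
The stem 'grass' ([lotix], [lotixɔ]) shows [x] unchanged in both environments, so [x] cannot be basic with [ɣ] derived before the ACC suffix.
The underlying segment must be /ɣ/; voiced obstruents become voiceless word-finally, yielding [x] there.
The underlying form of 'mountain' is therefore /fɛtoɣ/.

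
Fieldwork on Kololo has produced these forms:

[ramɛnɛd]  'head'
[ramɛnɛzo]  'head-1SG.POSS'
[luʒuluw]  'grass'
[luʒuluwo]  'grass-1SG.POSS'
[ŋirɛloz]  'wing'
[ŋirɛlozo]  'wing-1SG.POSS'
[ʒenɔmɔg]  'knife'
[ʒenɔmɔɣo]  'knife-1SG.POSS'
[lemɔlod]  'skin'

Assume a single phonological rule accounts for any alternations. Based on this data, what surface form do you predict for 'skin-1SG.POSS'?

'head' shows [d] ~ [z] at the end of the stem ([ramɛnɛd] vs [ramɛnɛzo]).
If /z/ were underlying and a rule turned it into [d] in isolation, 'wing' would also alternate; but it has [z] in both [ŋirɛloz] and [ŋirɛlozo].
Therefore /d/ is basic and [z] is derived by intervocalic spirantization (voiced stops become fricatives between vowels).
The one attested form of 'skin', [lemɔlod], shows underlying /lemɔlod/. Applying the same rule between vowels gives [lemɔlozo].

[lemɔlozo]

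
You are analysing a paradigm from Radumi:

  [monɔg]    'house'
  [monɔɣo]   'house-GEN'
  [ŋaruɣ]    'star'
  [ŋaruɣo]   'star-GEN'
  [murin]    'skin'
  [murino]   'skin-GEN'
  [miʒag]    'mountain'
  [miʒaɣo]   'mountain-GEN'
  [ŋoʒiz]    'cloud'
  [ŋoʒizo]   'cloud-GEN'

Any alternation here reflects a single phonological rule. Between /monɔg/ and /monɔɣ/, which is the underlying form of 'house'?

The root 'house' surfaces as [monɔg] and [monɔɣo], with a stem-final [g] ~ [ɣ] alternation.
The stem 'star' ([ŋaruɣ], [ŋaruɣo]) shows [ɣ] unchanged in both environments, so [ɣ] cannot be basic with [g] derived in isolation.
The alternation reflects intervocalic spirantization: voiced stops become fricatives between vowels. /g/ is underlying.

/monɔg/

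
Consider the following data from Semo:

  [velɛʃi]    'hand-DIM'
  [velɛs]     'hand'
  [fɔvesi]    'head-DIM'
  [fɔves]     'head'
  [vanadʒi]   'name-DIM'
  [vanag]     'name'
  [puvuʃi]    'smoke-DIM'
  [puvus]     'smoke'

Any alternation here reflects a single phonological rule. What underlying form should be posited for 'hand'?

'hand' shows [ʃ] ~ [s] at the end of the stem ([velɛʃi] vs [velɛs]).
The stem 'head' ([fɔvesi], [fɔves]) shows [s] unchanged in both environments, so [s] cannot be basic with [ʃ] derived before the DIM suffix.
The alternation reflects depalatalization: palato-alveolar /dʒ/ and /ʃ/ become [g] and [s] when no front vowel follows. /ʃ/ is underlying.

/velɛʃ/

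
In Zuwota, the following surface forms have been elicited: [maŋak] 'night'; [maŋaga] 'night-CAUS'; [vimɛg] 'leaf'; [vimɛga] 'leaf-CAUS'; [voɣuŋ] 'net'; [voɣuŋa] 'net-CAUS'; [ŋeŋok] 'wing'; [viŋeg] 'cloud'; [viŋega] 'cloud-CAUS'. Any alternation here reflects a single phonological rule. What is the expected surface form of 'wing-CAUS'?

[ŋeŋoga]

The stem for 'night' ends in [k] in [maŋak] but [g] in [maŋaga].
The stem 'leaf' ([vimɛg], [vimɛga]) shows [g] unchanged in both environments, so [g] cannot be basic with [k] derived in isolation.
Therefore /k/ is basic and [g] is derived by intervocalic voicing (voiceless stops become voiced between vowels).
From [ŋeŋok] the stem 'wing' is /ŋeŋok/; between vowels this yields [ŋeŋoga].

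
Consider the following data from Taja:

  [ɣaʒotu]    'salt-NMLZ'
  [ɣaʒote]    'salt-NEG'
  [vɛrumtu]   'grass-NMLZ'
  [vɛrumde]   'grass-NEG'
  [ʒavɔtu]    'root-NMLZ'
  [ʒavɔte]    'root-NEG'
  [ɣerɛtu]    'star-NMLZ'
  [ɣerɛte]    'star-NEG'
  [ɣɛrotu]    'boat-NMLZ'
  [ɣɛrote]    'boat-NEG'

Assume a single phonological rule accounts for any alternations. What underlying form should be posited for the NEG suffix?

The NEG morpheme has two allomorphs, [-de] and [-te].
The NMLZ suffix, which begins with [t], is invariant after every stem; so [t] is not altered by any rule here.
The NEG suffix is therefore /-de/ underlyingly, with post-vocalic devoicing: voiced stops become voiceless after a vowel.

/-de/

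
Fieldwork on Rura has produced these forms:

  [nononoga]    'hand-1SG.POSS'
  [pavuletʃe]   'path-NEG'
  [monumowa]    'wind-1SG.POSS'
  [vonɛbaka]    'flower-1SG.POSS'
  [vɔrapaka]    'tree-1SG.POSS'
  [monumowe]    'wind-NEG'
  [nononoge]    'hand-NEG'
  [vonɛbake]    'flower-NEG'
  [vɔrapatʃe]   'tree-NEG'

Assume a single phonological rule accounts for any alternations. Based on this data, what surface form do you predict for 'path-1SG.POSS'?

[pavuleka]

The stem for 'tree' ends in [tʃ] in [vɔrapatʃe] but [k] in [vɔrapaka].
But 'flower' keeps [k] in both environments ([vonɛbake], [vonɛbaka]), so there is no rule changing /k/ to [tʃ] before the NEG suffix.
The underlying segment must be /tʃ/; palato-alveolar /tʃ/ becomes [k] when no front vowel follows, yielding [k] there.
From [pavuletʃe] the stem 'path' is /pavuletʃ/; when no front vowel follows this yields [pavuleka].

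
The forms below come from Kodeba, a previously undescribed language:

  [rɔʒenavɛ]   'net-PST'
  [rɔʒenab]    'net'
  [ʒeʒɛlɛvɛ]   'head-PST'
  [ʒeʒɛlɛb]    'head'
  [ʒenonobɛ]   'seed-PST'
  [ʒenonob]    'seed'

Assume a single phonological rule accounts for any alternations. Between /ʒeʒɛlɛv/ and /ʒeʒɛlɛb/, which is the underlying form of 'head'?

The root 'head' surfaces as [ʒeʒɛlɛvɛ] and [ʒeʒɛlɛb], with a stem-final [v] ~ [b] alternation.
The stem 'seed' ([ʒenonobɛ], [ʒenonob]) shows [b] unchanged in both environments, so [b] cannot be basic with [v] derived before the PST suffix.
So /v/ is underlying, and a rule of word-final hardening — voiced fricatives become stops word-finally — gives [b].

/ʒeʒɛlɛv/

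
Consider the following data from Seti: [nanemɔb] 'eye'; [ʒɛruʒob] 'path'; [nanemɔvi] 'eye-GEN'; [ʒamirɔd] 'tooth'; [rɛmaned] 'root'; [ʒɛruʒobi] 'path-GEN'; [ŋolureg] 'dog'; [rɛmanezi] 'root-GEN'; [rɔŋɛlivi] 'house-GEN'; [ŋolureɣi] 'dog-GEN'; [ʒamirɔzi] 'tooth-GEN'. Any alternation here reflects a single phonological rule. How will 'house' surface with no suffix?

The stem for 'eye' ends in [b] in [nanemɔb] but [v] in [nanemɔvi].
But 'path' keeps [b] in both environments ([ʒɛruʒob], [ʒɛruʒobi]), so there is no rule changing /b/ to [v] before the GEN suffix.
So /v/ is underlying, and a rule of word-final hardening — voiced fricatives become stops word-finally — gives [b].
From [rɔŋɛlivi] the stem 'house' is /rɔŋɛliv/; word-finally this yields [rɔŋɛlib].

[rɔŋɛlib]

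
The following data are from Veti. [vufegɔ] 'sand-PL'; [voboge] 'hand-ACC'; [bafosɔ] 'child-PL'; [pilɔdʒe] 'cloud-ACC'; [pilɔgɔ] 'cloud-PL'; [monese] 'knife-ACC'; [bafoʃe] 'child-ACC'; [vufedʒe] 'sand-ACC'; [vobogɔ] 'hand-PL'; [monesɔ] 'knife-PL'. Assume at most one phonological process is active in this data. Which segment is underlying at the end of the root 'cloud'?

/dʒ/

'cloud' shows [dʒ] ~ [g] at the end of the stem ([pilɔdʒe] vs [pilɔgɔ]).
If /g/ were underlying and a rule turned it into [dʒ] before the ACC suffix, 'hand' would also alternate; but it has [g] in both [voboge] and [vobogɔ].
Therefore /dʒ/ is basic and [g] is derived by depalatalization (palato-alveolar /dʒ/ and /ʃ/ become [g] and [s] when no front vowel follows).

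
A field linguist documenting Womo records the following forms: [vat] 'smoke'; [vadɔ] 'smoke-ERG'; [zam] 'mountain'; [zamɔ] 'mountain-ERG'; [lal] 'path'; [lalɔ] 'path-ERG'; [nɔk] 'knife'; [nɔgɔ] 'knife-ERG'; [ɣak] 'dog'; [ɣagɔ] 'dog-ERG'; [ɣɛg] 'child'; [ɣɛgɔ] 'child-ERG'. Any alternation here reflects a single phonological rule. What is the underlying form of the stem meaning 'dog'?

The root 'dog' surfaces as [ɣak] and [ɣagɔ], with a stem-final [k] ~ [g] alternation.
But 'child' keeps [g] in both environments ([ɣɛg], [ɣɛgɔ]), so there is no rule changing /g/ to [k] in isolation.
The underlying segment must be /k/; voiceless stops become voiced between vowels, yielding [g] there.
The underlying form of 'dog' is therefore /ɣak/.

/ɣak/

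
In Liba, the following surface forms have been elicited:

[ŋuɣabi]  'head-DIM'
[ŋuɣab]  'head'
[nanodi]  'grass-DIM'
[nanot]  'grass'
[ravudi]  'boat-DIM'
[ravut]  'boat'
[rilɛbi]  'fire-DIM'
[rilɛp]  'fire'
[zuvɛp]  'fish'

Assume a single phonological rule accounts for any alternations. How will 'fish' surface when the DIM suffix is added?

[zuvɛbi]

The stem for 'fire' ends in [b] in [rilɛbi] but [p] in [rilɛp].
But 'head' keeps [b] in both environments ([ŋuɣabi], [ŋuɣab]), so there is no rule changing /b/ to [p] in isolation.
Therefore /p/ is basic and [b] is derived by intervocalic voicing (voiceless stops become voiced between vowels).
The one attested form of 'fish', [zuvɛp], shows underlying /zuvɛp/. Applying the same rule between vowels gives [zuvɛbi].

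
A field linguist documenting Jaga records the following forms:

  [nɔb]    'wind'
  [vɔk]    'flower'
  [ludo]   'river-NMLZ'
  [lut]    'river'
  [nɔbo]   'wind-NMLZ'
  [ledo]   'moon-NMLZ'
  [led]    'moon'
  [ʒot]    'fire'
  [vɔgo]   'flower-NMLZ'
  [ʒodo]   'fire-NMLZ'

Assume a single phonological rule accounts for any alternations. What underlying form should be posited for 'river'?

/lut/

The stem for 'river' ends in [t] in [lut] but [d] in [ludo].
If /d/ were underlying and a rule turned it into [t] in isolation, 'moon' would also alternate; but it has [d] in both [led] and [ledo].
The alternation reflects intervocalic voicing: voiceless stops become voiced between vowels. /t/ is underlying.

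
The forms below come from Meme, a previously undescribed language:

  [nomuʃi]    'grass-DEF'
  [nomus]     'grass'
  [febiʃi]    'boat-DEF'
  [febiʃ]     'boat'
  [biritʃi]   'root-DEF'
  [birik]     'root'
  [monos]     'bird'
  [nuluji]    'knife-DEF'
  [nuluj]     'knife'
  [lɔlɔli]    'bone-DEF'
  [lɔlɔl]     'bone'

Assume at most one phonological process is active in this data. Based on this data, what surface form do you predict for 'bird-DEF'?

'grass' shows [ʃ] ~ [s] at the end of the stem ([nomuʃi] vs [nomus]).
The stem 'boat' ([febiʃi], [febiʃ]) shows [ʃ] unchanged in both environments, so [ʃ] cannot be basic with [s] derived in isolation.
The alternation reflects palatalization before a front vowel: /k/ and /s/ become palato-alveolar [tʃ] and [ʃ] before a front vowel. /s/ is underlying.
The one attested form of 'bird', [monos], shows underlying /monos/. Applying the same rule before a front vowel gives [monoʃi].

[monoʃi]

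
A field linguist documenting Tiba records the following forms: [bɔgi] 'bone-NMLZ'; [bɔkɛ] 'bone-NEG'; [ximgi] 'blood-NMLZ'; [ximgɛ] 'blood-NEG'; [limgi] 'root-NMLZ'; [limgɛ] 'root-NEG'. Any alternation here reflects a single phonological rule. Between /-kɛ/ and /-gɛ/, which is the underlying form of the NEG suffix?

The NEG suffix surfaces as [-gɛ] and [-kɛ], depending on the final segment of the stem.
By contrast the NMLZ suffix keeps its initial [g] throughout — that segment must be underlying.
So the underlying form is /-kɛ/, and voiceless stops become voiced after a nasal.

/-kɛ/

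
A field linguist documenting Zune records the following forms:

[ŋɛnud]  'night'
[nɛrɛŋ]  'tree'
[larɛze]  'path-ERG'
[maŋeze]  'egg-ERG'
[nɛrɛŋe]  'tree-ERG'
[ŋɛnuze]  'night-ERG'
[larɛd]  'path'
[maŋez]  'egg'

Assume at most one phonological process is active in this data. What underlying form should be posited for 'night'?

/ŋɛnud/

The root 'night' surfaces as [ŋɛnuze] and [ŋɛnud], with a stem-final [z] ~ [d] alternation.
If /z/ were underlying and a rule turned it into [d] in isolation, 'egg' would also alternate; but it has [z] in both [maŋeze] and [maŋez].
The alternation reflects intervocalic spirantization: voiced stops become fricatives between vowels. /d/ is underlying.
The underlying form of 'night' is therefore /ŋɛnud/.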